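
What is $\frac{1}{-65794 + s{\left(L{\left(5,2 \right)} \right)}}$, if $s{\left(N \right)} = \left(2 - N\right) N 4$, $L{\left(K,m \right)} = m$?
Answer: $- \frac{1}{65794} \approx -1.5199 \cdot 10^{-5}$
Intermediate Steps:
$s{\left(N \right)} = 4 N \left(2 - N\right)$ ($s{\left(N \right)} = N \left(2 - N\right) 4 = 4 N \left(2 - N\right)$)
$\frac{1}{-65794 + s{\left(L{\left(5,2 \right)} \right)}} = \frac{1}{-65794 + 4 \cdot 2 \left(2 - 2\right)} = \frac{1}{-65794 + 4 \cdot 2 \cdot 0} = \frac{1}{-65794 + 0} = \frac{1}{-65794} = - \frac{1}{65794}$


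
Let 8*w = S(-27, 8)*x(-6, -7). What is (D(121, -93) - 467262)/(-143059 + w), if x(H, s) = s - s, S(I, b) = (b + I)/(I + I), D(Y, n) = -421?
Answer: 467683/143059 ≈ 3.2692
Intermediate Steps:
S(I, b) = (I + b)/(2*I) (S(I, b) = (I + b)/((2*I)) = (I + b)*(1/(2*I)) = (I + b)/(2*I))
x(H, s) = 0
w = 0 (w = (((½)*(-27 + 8)/(-27))*0)/8 = (((½)*(-1/27)*(-19))*0)/8 = ((19/54)*0)/8 = (⅛)*0 = 0)
(D(121, -93) - 467262)/(-143059 + w) = (-421 - 467262)/(-143059 + 0) = -467683/(-143059) = -467683*(-1/143059) = 467683/143059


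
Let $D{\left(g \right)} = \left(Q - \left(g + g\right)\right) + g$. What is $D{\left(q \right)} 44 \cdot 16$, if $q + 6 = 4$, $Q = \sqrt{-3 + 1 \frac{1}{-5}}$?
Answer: $1408 + \frac{2816 i \sqrt{5}}{5} \approx 1408.0 + 1259.4 i$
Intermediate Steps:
$Q = \frac{4 i \sqrt{5}}{5}$ ($Q = \sqrt{-3 + 1 \left(- \frac{1}{5}\right)} = \sqrt{-3 - \frac{1}{5}} = \sqrt{- \frac{16}{5}} = \frac{4 i \sqrt{5}}{5} \approx 1.7889 i$)
$q = -2$ ($q = -6 + 4 = -2$)
$D{\left(g \right)} = - g + \frac{4 i \sqrt{5}}{5}$ ($D{\left(g \right)} = \left(\frac{4 i \sqrt{5}}{5} - \left(g + g\right)\right) + g = \left(\frac{4 i \sqrt{5}}{5} - 2 g\right) + g = \left(- 2 g + \frac{4 i \sqrt{5}}{5}\right) + g = - g + \frac{4 i \sqrt{5}}{5}$)
$D{\left(q \right)} 44 \cdot 16 = \left(\left(-1\right) \left(-2\right) + \frac{4 i \sqrt{5}}{5}\right) 44 \cdot 16 = \left(2 + \frac{4 i \sqrt{5}}{5}\right) 44 \cdot 16 = \left(88 + \frac{176 i \sqrt{5}}{5}\right) 16 = 1408 + \frac{2816 i \sqrt{5}}{5}$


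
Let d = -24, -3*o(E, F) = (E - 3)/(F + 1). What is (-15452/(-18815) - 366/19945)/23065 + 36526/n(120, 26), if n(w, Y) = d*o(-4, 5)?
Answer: -2709861180006977/692439300910 ≈ -3913.5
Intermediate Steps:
o(E, F) = -(-3 + E)/(3*(1 + F)) (o(E, F) = -(E - 3)/(3*(F + 1)) = -(-3 + E)/(3*(1 + F)))
n(w, Y) = -28/3 (n(w, Y) = -8*(3 - 1*(-4))/(1 + 5) = -8*(3 + 4)/6 = -8*7/6 = -24*7/18 = -28/3)
(-15452/(-18815) - 366/19945)/23065 + 36526/n(120, 26) = (-15452/(-18815) - 366/19945)/23065 + 36526/(-28/3) = (-15452*(-1/18815) - 366*1/19945)*(1/23065) + 36526*(-3/28) = (15452/18815 - 366/19945)*(1/23065) - 7827/2 = (12052154/15010607)*(1/23065) - 7827/2 = 12052154/346219650455 - 7827/2 = -2709861180006977/692439300910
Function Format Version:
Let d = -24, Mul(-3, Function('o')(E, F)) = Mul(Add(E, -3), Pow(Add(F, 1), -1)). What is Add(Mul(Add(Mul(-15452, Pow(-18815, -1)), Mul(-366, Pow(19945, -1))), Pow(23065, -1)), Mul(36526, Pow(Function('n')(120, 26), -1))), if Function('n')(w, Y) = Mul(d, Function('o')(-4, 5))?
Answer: Rational(-2709861180006977, 692439300910) ≈ -3913.5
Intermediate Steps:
Function('o')(E, F) = Mul(Rational(-1, 3), Pow(Add(1, F), -1), Add(-3, E)) (Function('o')(E, F) = Mul(Rational(-1, 3), Mul(Add(E, -3), Pow(Add(F, 1), -1))) = Mul(Rational(-1, 3), Mul(Add(-3, E), Pow(Add(1, F), -1))) = Mul(Rational(-1, 3), Mul(Pow(Add(1, F), -1), Add(-3, E))) = Mul(Rational(-1, 3), Pow(Add(1, F), -1), Add(-3, E)))
Function('n')(w, Y) = Rational(-28, 3) (Function('n')(w, Y) = Mul(-24, Mul(Rational(1, 3), Pow(Add(1, 5), -1), Add(3, Mul(-1, -4)))) = Mul(-24, Mul(Rational(1, 3), Pow(6, -1), Add(3, 4))) = Mul(-24, Mul(Rational(1, 3), Rational(1, 6), 7)) = Mul(-24, Rational(7, 18)) = Rational(-28, 3))
Add(Mul(Add(Mul(-15452, Pow(-18815, -1)), Mul(-366, Pow(19945, -1))), Pow(23065, -1)), Mul(36526, Pow(Function('n')(120, 26), -1))) = Add(Mul(Add(Mul(-15452, Pow(-18815, -1)), Mul(-366, Pow(19945, -1))), Pow(23065, -1)), Mul(36526, Pow(Rational(-28, 3), -1))) = Add(Mul(Add(Mul(-15452, Rational(-1, 18815)), Mul(-366, Rational(1, 19945))), Rational(1, 23065)), Mul(36526, Rational(-3, 28))) = Add(Mul(Add(Rational(15452, 18815), Rational(-366, 19945)), Rational(1, 23065)), Rational(-7827, 2)) = Add(Mul(Rational(12052154, 15010607), Rational(1, 23065)), Rational(-7827, 2)) = Add(Rational(12052154, 346219650455), Rational(-7827, 2)) = Rational(-2709861180006977, 692439300910)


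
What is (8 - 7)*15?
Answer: 15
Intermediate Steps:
(8 - 7)*15 = 1*15 = 15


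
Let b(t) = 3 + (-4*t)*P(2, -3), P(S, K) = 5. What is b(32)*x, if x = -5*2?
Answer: 6370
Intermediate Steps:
x = -10
b(t) = 3 - 20*t (b(t) = 3 - 4*t*5 = 3 - 20*t)
b(32)*x = (3 - 20*32)*(-10) = (3 - 640)*(-10) = -637*(-10) = 6370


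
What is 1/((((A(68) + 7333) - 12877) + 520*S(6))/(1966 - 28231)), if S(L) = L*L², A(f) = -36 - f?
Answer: -26265/106672 ≈ -0.24622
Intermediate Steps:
S(L) = L³
1/((((A(68) + 7333) - 12877) + 520*S(6))/(1966 - 28231)) = 1/(((((-36 - 1*68) + 7333) - 12877) + 520*6³)/(1966 - 28231)) = 1/(((((-36 - 68) + 7333) - 12877) + 520*216)/(-26265)) = 1/((((-104 + 7333) - 12877) + 112320)*(-1/26265)) = 1/(((7229 - 12877) + 112320)*(-1/26265)) = 1/((-5648 + 112320)*(-1/26265)) = 1/(106672*(-1/26265)) = 1/(-106672/26265) = -26265/106672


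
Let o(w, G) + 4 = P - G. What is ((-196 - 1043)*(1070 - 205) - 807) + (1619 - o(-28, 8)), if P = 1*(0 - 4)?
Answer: -1070907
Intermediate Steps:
P = -4 (P = 1*(-4) = -4)
o(w, G) = -8 - G (o(w, G) = -4 + (-4 - G) = -8 - G)
((-196 - 1043)*(1070 - 205) - 807) + (1619 - o(-28, 8)) = ((-196 - 1043)*(1070 - 205) - 807) + (1619 - (-8 - 1*8)) = (-1239*865 - 807) + (1619 - (-8 - 8)) = (-1071735 - 807) + (1619 - 1*(-16)) = -1072542 + (1619 + 16) = -1072542 + 1635 = -1070907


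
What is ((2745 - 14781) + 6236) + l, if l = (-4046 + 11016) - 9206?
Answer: -8036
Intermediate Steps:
l = -2236 (l = 6970 - 9206 = -2236)
((2745 - 14781) + 6236) + l = ((2745 - 14781) + 6236) - 2236 = (-12036 + 6236) - 2236 = -5800 - 2236 = -8036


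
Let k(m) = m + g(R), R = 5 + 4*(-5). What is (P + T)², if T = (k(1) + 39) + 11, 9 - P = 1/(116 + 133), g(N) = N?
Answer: 125529616/62001 ≈ 2024.6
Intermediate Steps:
R = -15 (R = 5 - 20 = -15)
k(m) = -15 + m (k(m) = m - 15 = -15 + m)
P = 2240/249 (P = 9 - 1/(116 + 133) = 9 - 1/249 = 2240/249 ≈ 8.9960)
T = 36 (T = ((-15 + 1) + 39) + 11 = (-14 + 39) + 11 = 25 + 11 = 36)
(P + T)² = (2240/249 + 36)² = (11204/249)² = 125529616/62001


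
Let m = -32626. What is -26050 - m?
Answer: 6576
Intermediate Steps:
-26050 - m = -26050 - 1*(-32626) = -26050 + 32626 = 6576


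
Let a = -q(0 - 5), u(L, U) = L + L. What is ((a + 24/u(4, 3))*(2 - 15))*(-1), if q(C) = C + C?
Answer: 169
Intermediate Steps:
q(C) = 2*C
u(L, U) = 2*L
a = 10 (a = -2*(0 - 5) = -2*(-5) = -1*(-10) = 10)
((a + 24/u(4, 3))*(2 - 15))*(-1) = ((10 + 24/((2*4)))*(2 - 15))*(-1) = ((10 + 24/8)*(-13))*(-1) = ((10 + 24*(⅛))*(-13))*(-1) = ((10 + 3)*(-13))*(-1) = (13*(-13))*(-1) = -169*(-1) = 169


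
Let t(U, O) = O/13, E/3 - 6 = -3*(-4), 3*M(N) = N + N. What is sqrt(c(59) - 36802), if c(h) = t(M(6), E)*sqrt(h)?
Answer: sqrt(-6219538 + 702*sqrt(59))/13 ≈ 191.76*I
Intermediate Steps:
M(N) = 2*N/3 (M(N) = (N + N)/3 = (2*N)/3 = 2*N/3)
E = 54 (E = 18 + 3*(-3*(-4)) = 18 + 3*12 = 18 + 36 = 54)
t(U, O) = O/13 (t(U, O) = O*(1/13) = O/13)
c(h) = 54*sqrt(h)/13 (c(h) = ((1/13)*54)*sqrt(h) = 54*sqrt(h)/13)
sqrt(c(59) - 36802) = sqrt(54*sqrt(59)/13 - 36802) = sqrt(-36802 + 54*sqrt(59)/13)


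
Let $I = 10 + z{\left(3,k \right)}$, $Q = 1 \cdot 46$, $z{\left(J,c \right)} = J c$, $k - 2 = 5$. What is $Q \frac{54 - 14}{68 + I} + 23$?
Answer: $\frac{4117}{99} \approx 41.586$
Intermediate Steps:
$k = 7$ ($k = 2 + 5 = 7$)
$Q = 46$
$I = 31$ ($I = 10 + 3 \cdot 7 = 10 + 21 = 31$)
$Q \frac{54 - 14}{68 + I} + 23 = 46 \frac{54 - 14}{68 + 31} + 23 = 46 \cdot \frac{40}{99} + 23 = \frac{1840}{99} + 23 = \frac{4117}{99}$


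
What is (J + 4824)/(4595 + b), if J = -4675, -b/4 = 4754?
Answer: -149/14421 ≈ -0.010332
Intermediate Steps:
b = -19016 (b = -4*4754 = -19016)
(J + 4824)/(4595 + b) = (-4675 + 4824)/(4595 - 19016) = 149/(-14421) = 149*(-1/14421) = -149/14421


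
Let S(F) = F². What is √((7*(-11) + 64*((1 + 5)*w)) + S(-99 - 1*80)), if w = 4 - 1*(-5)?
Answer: 2*√8855 ≈ 188.20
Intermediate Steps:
w = 9 (w = 4 + 5 = 9)
√((7*(-11) + 64*((1 + 5)*w)) + S(-99 - 1*80)) = √((7*(-11) + 64*((1 + 5)*9)) + (-99 - 1*80)²) = √((-77 + 64*(6*9)) + (-99 - 80)²) = √((-77 + 64*54) + (-179)²) = √((-77 + 3456) + 32041) = √(3379 + 32041) = √35420 = 2*√8855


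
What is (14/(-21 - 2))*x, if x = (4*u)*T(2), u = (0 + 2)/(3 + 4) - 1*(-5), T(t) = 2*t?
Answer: -1184/23 ≈ -51.478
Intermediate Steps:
u = 37/7 (u = 2/7 + 5 = 37/7 ≈ 5.2857)
x = 592/7 (x = (4*(37/7))*(2*2) = (148/7)*4 = 592/7 ≈ 84.571)
(14/(-21 - 2))*x = (14/(-21 - 2))*(592/7) = (14/(-23))*(592/7) = -1/23*14*(592/7) = -14/23*592/7 = -1184/23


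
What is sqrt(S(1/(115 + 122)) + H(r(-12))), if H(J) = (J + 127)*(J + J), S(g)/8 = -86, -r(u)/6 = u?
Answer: 8*sqrt(437) ≈ 167.24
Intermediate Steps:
r(u) = -6*u
S(g) = -688 (S(g) = 8*(-86) = -688)
H(J) = 2*J*(127 + J) (H(J) = (127 + J)*(2*J) = 2*J*(127 + J))
sqrt(S(1/(115 + 122)) + H(r(-12))) = sqrt(-688 + 2*(-6*(-12))*(127 - 6*(-12))) = sqrt(-688 + 2*72*(127 + 72)) = sqrt(-688 + 2*72*199) = sqrt(-688 + 28656) = sqrt(27968) = 8*sqrt(437)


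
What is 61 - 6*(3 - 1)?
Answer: 49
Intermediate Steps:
61 - 6*(3 - 1) = 61 - 6*2 = 61 - 1*12 = 61 - 12 = 49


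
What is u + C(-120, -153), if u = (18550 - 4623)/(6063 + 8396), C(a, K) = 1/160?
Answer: 118041/121760 ≈ 0.96946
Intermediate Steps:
C(a, K) = 1/160
u = 733/761 (u = 13927/14459 = 13927*(1/14459) = 733/761 ≈ 0.96321)
u + C(-120, -153) = 733/761 + 1/160 = 118041/121760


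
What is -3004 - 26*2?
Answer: -3056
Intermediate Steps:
-3004 - 26*2 = -3004 - 52 = -3056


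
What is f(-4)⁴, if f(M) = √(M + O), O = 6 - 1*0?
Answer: 4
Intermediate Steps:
O = 6 (O = 6 + 0 = 6)
f(M) = √(6 + M) (f(M) = √(M + 6) = √(6 + M))
f(-4)⁴ = (√(6 - 4))⁴ = (√2)⁴ = 4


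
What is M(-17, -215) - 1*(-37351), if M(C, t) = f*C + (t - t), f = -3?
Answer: 37402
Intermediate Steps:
M(C, t) = -3*C (M(C, t) = -3*C + (t - t) = -3*C + 0 = -3*C)
M(-17, -215) - 1*(-37351) = -3*(-17) - 1*(-37351) = 51 + 37351 = 37402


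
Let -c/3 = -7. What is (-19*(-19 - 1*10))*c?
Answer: 11571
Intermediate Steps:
c = 21 (c = -3*(-7) = 21)
(-19*(-19 - 1*10))*c = -19*(-19 - 1*10)*21 = -19*(-19 - 10)*21 = -19*(-29)*21 = 551*21 = 11571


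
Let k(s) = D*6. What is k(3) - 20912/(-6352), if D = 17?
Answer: 41801/397 ≈ 105.29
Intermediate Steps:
k(s) = 102 (k(s) = 17*6 = 102)
k(3) - 20912/(-6352) = 102 - 20912/(-6352) = 102 - 20912*(-1)/6352 = 102 - 1*(-1307/397) = 102 + 1307/397 = 41801/397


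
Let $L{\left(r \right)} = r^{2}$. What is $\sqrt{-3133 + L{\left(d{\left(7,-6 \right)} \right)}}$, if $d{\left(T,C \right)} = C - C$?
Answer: $i \sqrt{3133} \approx 55.973 i$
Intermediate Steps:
$d{\left(T,C \right)} = 0$
$\sqrt{-3133 + L{\left(d{\left(7,-6 \right)} \right)}} = \sqrt{-3133 + 0^{2}} = \sqrt{-3133 + 0} = \sqrt{-3133} = i \sqrt{3133}$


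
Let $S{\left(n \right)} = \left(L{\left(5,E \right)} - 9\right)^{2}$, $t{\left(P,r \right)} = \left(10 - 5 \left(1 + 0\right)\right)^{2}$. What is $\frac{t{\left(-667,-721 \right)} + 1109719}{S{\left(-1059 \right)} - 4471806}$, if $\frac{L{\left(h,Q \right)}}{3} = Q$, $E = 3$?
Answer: $- \frac{554872}{2235903} \approx -0.24816$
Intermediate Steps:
$L{\left(h,Q \right)} = 3 Q$
$t{\left(P,r \right)} = 25$ ($t{\left(P,r \right)} = \left(10 - 5\right)^{2} = 5^{2} = 25$)
$S{\left(n \right)} = 0$ ($S{\left(n \right)} = \left(3 \cdot 3 - 9\right)^{2} = \left(9 - 9\right)^{2} = 0^{2} = 0$)
$\frac{t{\left(-667,-721 \right)} + 1109719}{S{\left(-1059 \right)} - 4471806} = \frac{25 + 1109719}{0 - 4471806} = \frac{1109744}{-4471806} = 1109744 \left(- \frac{1}{4471806}\right) = - \frac{554872}{2235903}$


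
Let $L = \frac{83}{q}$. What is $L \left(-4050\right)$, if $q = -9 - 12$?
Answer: $\frac{112050}{7} \approx 16007.0$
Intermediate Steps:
$q = -21$
$L = - \frac{83}{21}$ ($L = \frac{83}{-21} = 83 \left(- \frac{1}{21}\right) = - \frac{83}{21} \approx -3.9524$)
$L \left(-4050\right) = \left(- \frac{83}{21}\right) \left(-4050\right) = \frac{112050}{7}$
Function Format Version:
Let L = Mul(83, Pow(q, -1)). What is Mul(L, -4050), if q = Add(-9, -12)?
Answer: Rational(112050, 7) ≈ 16007.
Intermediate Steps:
q = -21
L = Rational(-83, 21) (L = Mul(83, Pow(-21, -1)) = Mul(83, Rational(-1, 21)) = Rational(-83, 21) ≈ -3.9524)
Mul(L, -4050) = Mul(Rational(-83, 21), -4050) = Rational(112050, 7)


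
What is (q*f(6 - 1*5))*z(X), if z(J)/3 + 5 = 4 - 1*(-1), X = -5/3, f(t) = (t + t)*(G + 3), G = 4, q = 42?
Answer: 0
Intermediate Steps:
f(t) = 14*t (f(t) = (t + t)*(4 + 3) = (2*t)*7 = 14*t)
X = -5/3 (X = -5*⅓ = -5/3 ≈ -1.6667)
z(J) = 0 (z(J) = -15 + 3*(4 - 1*(-1)) = -15 + 3*(4 + 1) = -15 + 3*5 = -15 + 15 = 0)
(q*f(6 - 1*5))*z(X) = (42*(14*(6 - 1*5)))*0 = (42*(14*(6 - 5)))*0 = (42*(14*1))*0 = (42*14)*0 = 588*0 = 0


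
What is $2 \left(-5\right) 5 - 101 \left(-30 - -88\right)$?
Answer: $-5908$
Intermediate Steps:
$2 \left(-5\right) 5 - 101 \left(-30 - -88\right) = \left(-10\right) 5 - 101 \left(-30 + 88\right) = -50 - 5858 = -5908$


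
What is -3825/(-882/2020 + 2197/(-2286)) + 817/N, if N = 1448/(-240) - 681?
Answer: 45486168215385/16628418914 ≈ 2735.4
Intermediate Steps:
N = -20611/30 (N = 1448*(-1/240) - 681 = -181/30 - 681 = -20611/30 ≈ -687.03)
-3825/(-882/2020 + 2197/(-2286)) + 817/N = -3825/(-882/2020 + 2197/(-2286)) + 817/(-20611/30) = -3825/(-882*1/2020 + 2197*(-1/2286)) + 817*(-30/20611) = -3825/(-441/1010 - 2197/2286) - 24510/20611 = -3825/(-806774/577215) - 24510/20611 = -3825*(-577215/806774) - 24510/20611 = 2207847375/806774 - 24510/20611 = 45486168215385/16628418914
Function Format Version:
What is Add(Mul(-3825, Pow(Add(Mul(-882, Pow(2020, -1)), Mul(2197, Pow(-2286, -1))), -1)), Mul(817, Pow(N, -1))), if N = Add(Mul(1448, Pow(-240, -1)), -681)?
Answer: Rational(45486168215385, 16628418914) ≈ 2735.4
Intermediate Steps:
N = Rational(-20611, 30) (N = Add(Mul(1448, Rational(-1, 240)), -681) = Add(Rational(-181, 30), -681) = Rational(-20611, 30) ≈ -687.03)
Add(Mul(-3825, Pow(Add(Mul(-882, Pow(2020, -1)), Mul(2197, Pow(-2286, -1))), -1)), Mul(817, Pow(N, -1))) = Add(Mul(-3825, Pow(Add(Mul(-882, Pow(2020, -1)), Mul(2197, Pow(-2286, -1))), -1)), Mul(817, Pow(Rational(-20611, 30), -1))) = Add(Mul(-3825, Pow(Add(Mul(-882, Rational(1, 2020)), Mul(2197, Rational(-1, 2286))), -1)), Mul(817, Rational(-30, 20611))) = Add(Mul(-3825, Pow(Add(Rational(-441, 1010), Rational(-2197, 2286)), -1)), Rational(-24510, 20611)) = Add(Mul(-3825, Pow(Rational(-806774, 577215), -1)), Rational(-24510, 20611)) = Add(Mul(-3825, Rational(-577215, 806774)), Rational(-24510, 20611)) = Add(Rational(2207847375, 806774), Rational(-24510, 20611)) = Rational(45486168215385, 16628418914)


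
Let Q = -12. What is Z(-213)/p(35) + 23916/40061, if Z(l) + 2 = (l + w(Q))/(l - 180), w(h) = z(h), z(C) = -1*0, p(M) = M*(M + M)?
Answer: 1095455507/1836796850 ≈ 0.59639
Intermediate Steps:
p(M) = 2*M² (p(M) = M*(2*M) = 2*M²)
z(C) = 0
w(h) = 0
Z(l) = -2 + l/(-180 + l) (Z(l) = -2 + (l + 0)/(l - 180) = -2 + l/(-180 + l))
Z(-213)/p(35) + 23916/40061 = ((360 - 1*(-213))/(-180 - 213))/((2*35²)) + 23916/40061 = ((360 + 213)/(-393))/((2*1225)) + 23916*(1/40061) = -1/393*573/2450 + 23916/40061 = -191/131*1/2450 + 23916/40061 = -191/320950 + 23916/40061 = 1095455507/1836796850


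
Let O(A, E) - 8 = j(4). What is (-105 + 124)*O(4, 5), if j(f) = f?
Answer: 228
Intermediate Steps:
O(A, E) = 12 (O(A, E) = 8 + 4 = 12)
(-105 + 124)*O(4, 5) = (-105 + 124)*12 = 19*12 = 228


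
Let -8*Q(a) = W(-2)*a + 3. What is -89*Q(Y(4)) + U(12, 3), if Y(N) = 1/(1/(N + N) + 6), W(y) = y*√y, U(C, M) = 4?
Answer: 299/8 - 178*I*√2/49 ≈ 37.375 - 5.1373*I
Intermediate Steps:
W(y) = y^(3/2)
Y(N) = 1/(6 + 1/(2*N)) (Y(N) = 1/(1/(2*N) + 6) = 1/(6 + 1/(2*N)))
Q(a) = -3/8 + I*a*√2/4 (Q(a) = -((-2)^(3/2)*a + 3)/8 = -((-2*I*√2)*a + 3)/8 = -(-2*I*a*√2 + 3)/8 = -(3 - 2*I*a*√2)/8 = -3/8 + I*a*√2/4)
-89*Q(Y(4)) + U(12, 3) = -89*(-3/8 + I*(2*4/(1 + 12*4))*√2/4) + 4 = -89*(-3/8 + I*(2*4/(1 + 48))*√2/4) + 4 = -89*(-3/8 + I*(2*4/49)*√2/4) + 4 = -89*(-3/8 + I*(2*4*(1/49))*√2/4) + 4 = -89*(-3/8 + (¼)*I*(8/49)*√2) + 4 = -89*(-3/8 + 2*I*√2/49) + 4 = (267/8 - 178*I*√2/49) + 4 = 299/8 - 178*I*√2/49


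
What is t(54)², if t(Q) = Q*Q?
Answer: 8503056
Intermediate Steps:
t(Q) = Q²
t(54)² = (54²)² = 2916² = 8503056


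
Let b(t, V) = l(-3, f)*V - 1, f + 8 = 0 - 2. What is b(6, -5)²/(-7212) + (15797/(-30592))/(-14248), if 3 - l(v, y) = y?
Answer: -158213064211/261960764416 ≈ -0.60396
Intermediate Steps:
f = -10 (f = -8 + (0 - 2) = -8 - 2 = -10)
l(v, y) = 3 - y
b(t, V) = -1 + 13*V (b(t, V) = (3 - 1*(-10))*V - 1 = (3 + 10)*V - 1 = 13*V - 1 = -1 + 13*V)
b(6, -5)²/(-7212) + (15797/(-30592))/(-14248) = (-1 + 13*(-5))²/(-7212) + (15797/(-30592))/(-14248) = (-1 - 65)²*(-1/7212) + (15797*(-1/30592))*(-1/14248) = (-66)²*(-1/7212) - 15797/30592*(-1/14248) = 4356*(-1/7212) + 15797/435874816 = -363/601 + 15797/435874816 = -158213064211/261960764416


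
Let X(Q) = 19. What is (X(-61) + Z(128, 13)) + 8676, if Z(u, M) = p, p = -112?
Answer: 8583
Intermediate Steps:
Z(u, M) = -112
(X(-61) + Z(128, 13)) + 8676 = (19 - 112) + 8676 = -93 + 8676 = 8583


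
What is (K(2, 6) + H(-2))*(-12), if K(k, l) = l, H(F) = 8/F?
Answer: -24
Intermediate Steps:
(K(2, 6) + H(-2))*(-12) = (6 + 8/(-2))*(-12) = (6 + 8*(-½))*(-12) = (6 - 4)*(-12) = 2*(-12) = -24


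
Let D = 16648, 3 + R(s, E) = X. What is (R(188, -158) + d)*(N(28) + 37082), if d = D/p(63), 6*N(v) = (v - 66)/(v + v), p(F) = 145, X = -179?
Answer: -30345146347/12180 ≈ -2.4914e+6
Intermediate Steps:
R(s, E) = -182 (R(s, E) = -3 - 179 = -182)
N(v) = (-66 + v)/(12*v) (N(v) = ((v - 66)/(v + v))/6 = ((-66 + v)/((2*v)))/6 = ((-66 + v)*(1/(2*v)))/6 = ((-66 + v)/(2*v))/6 = (-66 + v)/(12*v))
d = 16648/145 ≈ 114.81
(R(188, -158) + d)*(N(28) + 37082) = (-182 + 16648/145)*((1/12)*(-66 + 28)/28 + 37082) = -9742*((1/12)*(1/28)*(-38) + 37082)/145 = -9742*(-19/168 + 37082)/145 = -9742/145*6229757/168 = -30345146347/12180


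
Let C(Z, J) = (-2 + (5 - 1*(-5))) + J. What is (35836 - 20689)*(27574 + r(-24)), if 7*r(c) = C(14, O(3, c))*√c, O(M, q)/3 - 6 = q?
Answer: 417663378 - 1393524*I*√6/7 ≈ 4.1766e+8 - 4.8763e+5*I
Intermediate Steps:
O(M, q) = 18 + 3*q
C(Z, J) = 8 + J (C(Z, J) = (-2 + (5 + 5)) + J = (-2 + 10) + J = 8 + J)
r(c) = √c*(26 + 3*c)/7 (r(c) = ((8 + (18 + 3*c))*√c)/7 = ((26 + 3*c)*√c)/7 = (√c*(26 + 3*c))/7 = √c*(26 + 3*c)/7)
(35836 - 20689)*(27574 + r(-24)) = (35836 - 20689)*(27574 + √(-24)*(26 + 3*(-24))/7) = 15147*(27574 + (2*I*√6)*(26 - 72)/7) = 15147*(27574 + (⅐)*(2*I*√6)*(-46)) = 15147*(27574 - 92*I*√6/7) = 417663378 - 1393524*I*√6/7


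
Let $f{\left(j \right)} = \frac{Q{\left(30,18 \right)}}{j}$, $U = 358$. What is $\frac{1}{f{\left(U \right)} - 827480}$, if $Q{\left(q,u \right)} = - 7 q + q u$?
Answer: $- \frac{179}{148118755} \approx -1.2085 \cdot 10^{-6}$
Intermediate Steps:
$f{\left(j \right)} = \frac{330}{j}$ ($f{\left(j \right)} = \frac{30 \left(-7 + 18\right)}{j} = \frac{30 \cdot 11}{j} = \frac{330}{j}$)
$\frac{1}{f{\left(U \right)} - 827480} = \frac{1}{\frac{330}{358} - 827480} = \frac{1}{330 \cdot \frac{1}{358} - 827480} = \frac{1}{\frac{165}{179} - 827480} = \frac{1}{- \frac{148118755}{179}} = - \frac{179}{148118755}$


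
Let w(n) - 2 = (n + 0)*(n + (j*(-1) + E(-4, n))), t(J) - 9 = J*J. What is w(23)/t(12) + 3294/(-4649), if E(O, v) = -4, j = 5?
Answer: 111366/79033 ≈ 1.4091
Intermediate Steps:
t(J) = 9 + J² (t(J) = 9 + J*J = 9 + J²)
w(n) = 2 + n*(-9 + n) (w(n) = 2 + (n + 0)*(n + (5*(-1) - 4)) = 2 + n*(n + (-5 - 4)) = 2 + n*(n - 9) = 2 + n*(-9 + n))
w(23)/t(12) + 3294/(-4649) = (2 + 23² - 9*23)/(9 + 12²) + 3294/(-4649) = (2 + 529 - 207)/(9 + 144) + 3294*(-1/4649) = 324/153 - 3294/4649 = 324*(1/153) - 3294/4649 = 36/17 - 3294/4649 = 111366/79033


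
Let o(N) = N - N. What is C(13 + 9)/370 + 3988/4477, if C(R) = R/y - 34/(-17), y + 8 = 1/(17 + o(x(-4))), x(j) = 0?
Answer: 72584/81675 ≈ 0.88869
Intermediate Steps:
o(N) = 0
y = -135/17 (y = -8 + 1/(17 + 0) = -8 + 1/17 = -135/17 ≈ -7.9412)
C(R) = 2 - 17*R/135 (C(R) = R/(-135/17) - 34/(-17) = R*(-17/135) - 34*(-1/17) = -17*R/135 + 2 = 2 - 17*R/135)
C(13 + 9)/370 + 3988/4477 = (2 - 17*(13 + 9)/135)/370 + 3988/4477 = (2 - 17/135*22)*(1/370) + 3988*(1/4477) = (2 - 374/135)*(1/370) + 3988/4477 = -104/135*1/370 + 3988/4477 = -52/24975 + 3988/4477 = 72584/81675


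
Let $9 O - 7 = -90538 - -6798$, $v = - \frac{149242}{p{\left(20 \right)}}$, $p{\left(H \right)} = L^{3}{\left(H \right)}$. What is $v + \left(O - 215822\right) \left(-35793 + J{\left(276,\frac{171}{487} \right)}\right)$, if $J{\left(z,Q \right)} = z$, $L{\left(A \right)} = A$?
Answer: $\frac{31983153137379}{4000} \approx 7.9958 \cdot 10^{9}$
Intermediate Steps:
$p{\left(H \right)} = H^{3}$
$v = - \frac{74621}{4000}$ ($v = - \frac{149242}{20^{3}} = - \frac{149242}{8000} = \left(-149242\right) \frac{1}{8000} = - \frac{74621}{4000} \approx -18.655$)
$O = - \frac{27911}{3}$ ($O = \frac{7}{9} + \frac{-90538 - -6798}{9} = \frac{7}{9} + \frac{-90538 + 6798}{9} = \frac{7}{9} + \frac{1}{9} \left(-83740\right) = \frac{7}{9} - \frac{83740}{9} = - \frac{27911}{3} \approx -9303.7$)
$v + \left(O - 215822\right) \left(-35793 + J{\left(276,\frac{171}{487} \right)}\right) = - \frac{74621}{4000} + \left(- \frac{27911}{3} - 215822\right) \left(-35793 + 276\right) = - \frac{74621}{4000} - -7995788303 = - \frac{74621}{4000} + 7995788303 = \frac{31983153137379}{4000}$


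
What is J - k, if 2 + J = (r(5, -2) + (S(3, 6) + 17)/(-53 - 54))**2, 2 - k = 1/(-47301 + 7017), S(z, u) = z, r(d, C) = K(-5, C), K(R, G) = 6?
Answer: 13740377543/461211516 ≈ 29.792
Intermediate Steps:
r(d, C) = 6
k = 80569/40284 (k = 2 - 1/(-47301 + 7017) = 2 - 1/(-40284) = 2 - 1*(-1/40284) = 2 + 1/40284 = 80569/40284 ≈ 2.0000)
J = 363986/11449 (J = -2 + (6 + (3 + 17)/(-53 - 54))**2 = -2 + (6 + 20/(-107))**2 = -2 + (6 + 20*(-1/107))**2 = -2 + (6 - 20/107)**2 = -2 + (622/107)**2 = -2 + 386884/11449 = 363986/11449 ≈ 31.792)
J - k = 363986/11449 - 1*80569/40284 = 363986/11449 - 80569/40284 = 13740377543/461211516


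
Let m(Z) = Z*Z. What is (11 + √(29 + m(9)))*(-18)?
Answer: -198 - 18*√110 ≈ -386.79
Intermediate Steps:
m(Z) = Z²
(11 + √(29 + m(9)))*(-18) = (11 + √(29 + 9²))*(-18) = (11 + √(29 + 81))*(-18) = (11 + √110)*(-18) = -198 - 18*√110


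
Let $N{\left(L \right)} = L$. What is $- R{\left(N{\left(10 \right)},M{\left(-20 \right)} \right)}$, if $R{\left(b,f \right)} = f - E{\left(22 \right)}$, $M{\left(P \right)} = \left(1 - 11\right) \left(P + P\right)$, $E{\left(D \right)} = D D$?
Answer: $84$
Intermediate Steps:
$E{\left(D \right)} = D^{2}$
$M{\left(P \right)} = - 20 P$ ($M{\left(P \right)} = - 10 \cdot 2 P = - 20 P$)
$R{\left(b,f \right)} = -484 + f$ ($R{\left(b,f \right)} = f - 22^{2} = f - 484 = -484 + f$)
$- R{\left(N{\left(10 \right)},M{\left(-20 \right)} \right)} = - (-484 - -400) = - (-484 + 400) = \left(-1\right) \left(-84\right) = 84$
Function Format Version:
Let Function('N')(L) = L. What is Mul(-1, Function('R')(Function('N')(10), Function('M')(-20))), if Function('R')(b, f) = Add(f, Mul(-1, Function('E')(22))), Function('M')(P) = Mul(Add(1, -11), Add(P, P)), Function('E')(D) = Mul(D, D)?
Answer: 84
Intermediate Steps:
Function('E')(D) = Pow(D, 2)
Function('M')(P) = Mul(-20, P) (Function('M')(P) = Mul(-10, Mul(2, P)) = Mul(-20, P))
Function('R')(b, f) = Add(-484, f) (Function('R')(b, f) = Add(f, Mul(-1, Pow(22, 2))) = Add(f, Mul(-1, 484)) = Add(f, -484) = Add(-484, f))
Mul(-1, Function('R')(Function('N')(10), Function('M')(-20))) = Mul(-1, Add(-484, Mul(-20, -20))) = Mul(-1, Add(-484, 400)) = Mul(-1, -84) = 84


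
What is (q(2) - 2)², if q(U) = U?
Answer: 0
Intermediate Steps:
(q(2) - 2)² = (2 - 2)² = 0² = 0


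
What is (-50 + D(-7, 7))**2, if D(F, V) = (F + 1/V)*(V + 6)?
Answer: 948676/49 ≈ 19361.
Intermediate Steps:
D(F, V) = (6 + V)*(F + 1/V) (D(F, V) = (F + 1/V)*(6 + V) = (6 + V)*(F + 1/V))
(-50 + D(-7, 7))**2 = (-50 + (1 + 6*(-7) + 6/7 - 7*7))**2 = (-50 + (1 - 42 + 6*(1/7) - 49))**2 = (-50 + (1 - 42 + 6/7 - 49))**2 = (-50 - 624/7)**2 = (-974/7)**2 = 948676/49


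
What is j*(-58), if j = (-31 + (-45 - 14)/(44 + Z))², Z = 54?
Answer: -278150861/4802 ≈ -57924.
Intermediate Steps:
j = 9591409/9604 (j = (-31 + (-45 - 14)/(44 + 54))² = (-31 - 59/98)² = (-3097/98)² = 9591409/9604 ≈ 998.69)
j*(-58) = (9591409/9604)*(-58) = -278150861/4802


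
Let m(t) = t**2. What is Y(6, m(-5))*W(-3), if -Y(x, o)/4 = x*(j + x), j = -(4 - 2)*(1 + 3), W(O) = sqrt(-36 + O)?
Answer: 48*I*sqrt(39) ≈ 299.76*I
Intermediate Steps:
j = -8 (j = -2*4 = -1*8 = -8)
Y(x, o) = -4*x*(-8 + x)
Y(6, m(-5))*W(-3) = (4*6*(8 - 1*6))*sqrt(-36 - 3) = (4*6*(8 - 6))*sqrt(-39) = (4*6*2)*(I*sqrt(39)) = 48*(I*sqrt(39)) = 48*I*sqrt(39)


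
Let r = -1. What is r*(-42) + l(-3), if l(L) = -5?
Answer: 37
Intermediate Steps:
r*(-42) + l(-3) = -1*(-42) - 5 = 42 - 5 = 37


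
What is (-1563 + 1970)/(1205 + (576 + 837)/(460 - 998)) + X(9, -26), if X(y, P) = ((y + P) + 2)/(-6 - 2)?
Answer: 1041353/470456 ≈ 2.2135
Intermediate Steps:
X(y, P) = -¼ - P/8 - y/8 (X(y, P) = ((P + y) + 2)/(-8) = (2 + P + y)*(-⅛) = -¼ - P/8 - y/8)
(-1563 + 1970)/(1205 + (576 + 837)/(460 - 998)) + X(9, -26) = (-1563 + 1970)/(1205 + (576 + 837)/(460 - 998)) + (-¼ - ⅛*(-26) - ⅛*9) = 407/(1205 + 1413/(-538)) + (-¼ + 13/4 - 9/8) = 407/(1205 + 1413*(-1/538)) + 15/8 = 407/(1205 - 1413/538) + 15/8 = 407/(646877/538) + 15/8 = 407*(538/646877) + 15/8 = 19906/58807 + 15/8 = 1041353/470456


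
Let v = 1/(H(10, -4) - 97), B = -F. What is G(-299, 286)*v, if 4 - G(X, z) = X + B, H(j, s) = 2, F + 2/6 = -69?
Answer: -701/285 ≈ -2.4596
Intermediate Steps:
F = -208/3 (F = -⅓ - 69 = -208/3 ≈ -69.333)
B = 208/3 (B = -1*(-208/3) = 208/3 ≈ 69.333)
G(X, z) = -196/3 - X (G(X, z) = 4 - (X + 208/3) = 4 - (208/3 + X) = 4 + (-208/3 - X) = -196/3 - X)
v = -1/95 (v = 1/(2 - 97) = 1/(-95) = -1/95 ≈ -0.010526)
G(-299, 286)*v = (-196/3 - 1*(-299))*(-1/95) = (-196/3 + 299)*(-1/95) = (701/3)*(-1/95) = -701/285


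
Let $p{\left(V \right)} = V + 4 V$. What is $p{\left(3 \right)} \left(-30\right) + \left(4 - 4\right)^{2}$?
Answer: $-450$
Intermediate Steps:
$p{\left(V \right)} = 5 V$
$p{\left(3 \right)} \left(-30\right) + \left(4 - 4\right)^{2} = 5 \cdot 3 \left(-30\right) + \left(4 - 4\right)^{2} = 15 \left(-30\right) + 0^{2} = -450 + 0 = -450$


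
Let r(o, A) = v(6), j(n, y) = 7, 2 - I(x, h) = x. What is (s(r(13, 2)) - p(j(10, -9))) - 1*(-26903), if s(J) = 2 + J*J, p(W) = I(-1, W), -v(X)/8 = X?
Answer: 29206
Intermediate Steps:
I(x, h) = 2 - x
v(X) = -8*X
r(o, A) = -48 (r(o, A) = -8*6 = -48)
p(W) = 3 (p(W) = 2 - 1*(-1) = 2 + 1 = 3)
s(J) = 2 + J²
(s(r(13, 2)) - p(j(10, -9))) - 1*(-26903) = ((2 + (-48)²) - 1*3) - 1*(-26903) = ((2 + 2304) - 3) + 26903 = (2306 - 3) + 26903 = 2303 + 26903 = 29206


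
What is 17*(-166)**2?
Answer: 468452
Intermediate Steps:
17*(-166)**2 = 17*27556 = 468452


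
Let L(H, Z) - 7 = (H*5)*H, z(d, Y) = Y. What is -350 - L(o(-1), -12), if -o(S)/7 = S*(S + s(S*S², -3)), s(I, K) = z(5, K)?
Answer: -4277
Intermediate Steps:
s(I, K) = K
o(S) = -7*S*(-3 + S) (o(S) = -7*S*(S - 3) = -7*S*(-3 + S))
L(H, Z) = 7 + 5*H² (L(H, Z) = 7 + (H*5)*H = 7 + (5*H)*H = 7 + 5*H²)
-350 - L(o(-1), -12) = -350 - (7 + 5*(7*(-1)*(3 - 1*(-1)))²) = -350 - (7 + 5*(7*(-1)*(3 + 1))²) = -350 - (7 + 5*(7*(-1)*4)²) = -350 - (7 + 5*(-28)²) = -350 - (7 + 5*784) = -350 - (7 + 3920) = -350 - 1*3927 = -350 - 3927 = -4277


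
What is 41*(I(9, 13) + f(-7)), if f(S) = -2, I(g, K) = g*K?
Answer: 4715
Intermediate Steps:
I(g, K) = K*g
41*(I(9, 13) + f(-7)) = 41*(13*9 - 2) = 41*(117 - 2) = 41*115 = 4715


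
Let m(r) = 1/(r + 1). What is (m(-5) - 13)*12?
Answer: -159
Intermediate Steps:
m(r) = 1/(1 + r)
(m(-5) - 13)*12 = (1/(1 - 5) - 13)*12 = (1/(-4) - 13)*12 = (-¼ - 13)*12 = -53/4*12 = -159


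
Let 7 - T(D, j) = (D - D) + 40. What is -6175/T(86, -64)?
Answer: 6175/33 ≈ 187.12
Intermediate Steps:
T(D, j) = -33 (T(D, j) = 7 - ((D - D) + 40) = 7 - (0 + 40) = 7 - 1*40 = 7 - 40 = -33)
-6175/T(86, -64) = -6175/(-33) = -6175*(-1/33) = 6175/33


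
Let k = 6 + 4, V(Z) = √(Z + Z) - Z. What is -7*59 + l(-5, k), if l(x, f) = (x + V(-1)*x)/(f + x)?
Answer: -415 - I*√2 ≈ -415.0 - 1.4142*I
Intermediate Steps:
V(Z) = -Z + √2*√Z (V(Z) = √(2*Z) - Z = √2*√Z - Z = -Z + √2*√Z)
k = 10
l(x, f) = (x + x*(1 + I*√2))/(f + x) (l(x, f) = (x + (-1*(-1) + √2*√(-1))*x)/(f + x) = (x + (1 + √2*I)*x)/(f + x) = (x + (1 + I*√2)*x)/(f + x) = (x + x*(1 + I*√2))/(f + x))
-7*59 + l(-5, k) = -7*59 - 5*(2 + I*√2)/(10 - 5) = -413 - 5*(2 + I*√2)/5 = -413 - 5*⅕*(2 + I*√2) = -413 + (-2 - I*√2) = -415 - I*√2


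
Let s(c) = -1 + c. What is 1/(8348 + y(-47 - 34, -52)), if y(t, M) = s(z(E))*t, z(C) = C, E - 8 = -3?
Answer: 1/8024 ≈ 0.00012463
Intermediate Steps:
E = 5 (E = 8 - 3 = 5)
y(t, M) = 4*t (y(t, M) = (-1 + 5)*t = 4*t)
1/(8348 + y(-47 - 34, -52)) = 1/(8348 + 4*(-47 - 34)) = 1/(8348 + 4*(-81)) = 1/(8348 - 324) = 1/8024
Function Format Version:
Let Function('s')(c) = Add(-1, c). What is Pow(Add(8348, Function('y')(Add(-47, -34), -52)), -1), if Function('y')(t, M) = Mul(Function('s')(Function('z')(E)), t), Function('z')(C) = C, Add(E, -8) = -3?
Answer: Rational(1, 8024) ≈ 0.00012463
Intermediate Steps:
E = 5 (E = Add(8, -3) = 5)
Function('y')(t, M) = Mul(4, t) (Function('y')(t, M) = Mul(Add(-1, 5), t) = Mul(4, t))
Pow(Add(8348, Function('y')(Add(-47, -34), -52)), -1) = Pow(Add(8348, Mul(4, Add(-47, -34))), -1) = Pow(Add(8348, Mul(4, -81)), -1) = Pow(Add(8348, -324), -1) = Pow(8024, -1) = Rational(1, 8024)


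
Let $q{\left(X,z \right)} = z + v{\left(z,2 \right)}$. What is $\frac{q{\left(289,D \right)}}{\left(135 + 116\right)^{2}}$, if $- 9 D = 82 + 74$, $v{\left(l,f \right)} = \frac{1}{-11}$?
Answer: $- \frac{575}{2079033} \approx -0.00027657$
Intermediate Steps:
$v{\left(l,f \right)} = - \frac{1}{11}$
$D = - \frac{52}{3}$ ($D = - \frac{82 + 74}{9} = \left(- \frac{1}{9}\right) 156 = - \frac{52}{3} \approx -17.333$)
$q{\left(X,z \right)} = - \frac{1}{11} + z$ ($q{\left(X,z \right)} = z - \frac{1}{11} = - \frac{1}{11} + z$)
$\frac{q{\left(289,D \right)}}{\left(135 + 116\right)^{2}} = \frac{- \frac{1}{11} - \frac{52}{3}}{\left(135 + 116\right)^{2}} = - \frac{575}{33 \cdot 251^{2}} = - \frac{575}{33 \cdot 63001} = \left(- \frac{575}{33}\right) \frac{1}{63001} = - \frac{575}{2079033}$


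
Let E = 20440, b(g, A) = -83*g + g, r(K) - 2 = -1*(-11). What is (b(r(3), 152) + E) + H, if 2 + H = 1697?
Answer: 21069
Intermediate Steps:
r(K) = 13 (r(K) = 2 - 1*(-11) = 2 + 11 = 13)
b(g, A) = -82*g
H = 1695 (H = -2 + 1697 = 1695)
(b(r(3), 152) + E) + H = (-82*13 + 20440) + 1695 = (-1066 + 20440) + 1695 = 19374 + 1695 = 21069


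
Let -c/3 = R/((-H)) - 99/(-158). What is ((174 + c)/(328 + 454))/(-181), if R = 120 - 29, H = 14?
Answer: -7569/5590909 ≈ -0.0013538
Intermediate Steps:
R = 91
c = 1392/79 (c = -3*(91/((-1*14)) - 99/(-158)) = -3*(91/(-14) - 99*(-1/158)) = -3*(91*(-1/14) + 99/158) = -3*(-13/2 + 99/158) = -3*(-464/79) = 1392/79 ≈ 17.620)
((174 + c)/(328 + 454))/(-181) = ((174 + 1392/79)/(328 + 454))/(-181) = ((15138/79)/782)*(-1/181) = ((15138/79)*(1/782))*(-1/181) = (7569/30889)*(-1/181) = -7569/5590909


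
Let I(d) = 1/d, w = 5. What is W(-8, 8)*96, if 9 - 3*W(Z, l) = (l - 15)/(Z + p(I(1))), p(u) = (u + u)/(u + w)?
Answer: 5952/23 ≈ 258.78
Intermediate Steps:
p(u) = 2*u/(5 + u) (p(u) = (u + u)/(u + 5) = (2*u)/(5 + u) = 2*u/(5 + u))
W(Z, l) = 3 - (-15 + l)/(3*(⅓ + Z)) (W(Z, l) = 3 - (l - 15)/(3*(Z + 2/(1*(5 + 1/1)))) = 3 - (-15 + l)/(3*(Z + 2*1/(5 + 1))) = 3 - (-15 + l)/(3*(Z + 2*1/6)) = 3 - (-15 + l)/(3*(Z + 2*1*(⅙))) = 3 - (-15 + l)/(3*(Z + ⅓)) = 3 - (-15 + l)/(3*(⅓ + Z)))
W(-8, 8)*96 = ((18 - 1*8 + 9*(-8))/(1 + 3*(-8)))*96 = ((18 - 8 - 72)/(1 - 24))*96 = (-62/(-23))*96 = -1/23*(-62)*96 = (62/23)*96 = 5952/23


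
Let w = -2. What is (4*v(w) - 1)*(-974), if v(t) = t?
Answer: 8766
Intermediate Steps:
(4*v(w) - 1)*(-974) = (4*(-2) - 1)*(-974) = (-8 - 1)*(-974) = -9*(-974) = 8766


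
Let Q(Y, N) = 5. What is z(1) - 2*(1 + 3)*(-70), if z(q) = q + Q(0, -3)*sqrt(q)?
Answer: 566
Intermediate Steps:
z(q) = q + 5*sqrt(q)
z(1) - 2*(1 + 3)*(-70) = (1 + 5*sqrt(1)) - 2*(1 + 3)*(-70) = (1 + 5*1) - 2*4*(-70) = (1 + 5) - 8*(-70) = 6 + 560 = 566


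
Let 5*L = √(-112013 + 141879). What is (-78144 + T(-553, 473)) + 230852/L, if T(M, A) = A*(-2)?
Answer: -79090 + 577130*√29866/14933 ≈ -72411.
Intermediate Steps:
T(M, A) = -2*A
L = √29866/5 (L = √(-112013 + 141879)/5 = √29866/5 ≈ 34.564)
(-78144 + T(-553, 473)) + 230852/L = (-78144 - 2*473) + 230852/((√29866/5)) = (-78144 - 946) + 230852*(5*√29866/29866) = -79090 + 577130*√29866/14933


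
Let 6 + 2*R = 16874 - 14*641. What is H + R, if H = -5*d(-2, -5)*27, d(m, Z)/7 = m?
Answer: 5837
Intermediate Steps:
d(m, Z) = 7*m
H = 1890 (H = -35*(-2)*27 = -5*(-14)*27 = 70*27 = 1890)
R = 3947 (R = -3 + (16874 - 14*641)/2 = -3 + (16874 - 1*8974)/2 = -3 + (16874 - 8974)/2 = -3 + (½)*7900 = -3 + 3950 = 3947)
H + R = 1890 + 3947 = 5837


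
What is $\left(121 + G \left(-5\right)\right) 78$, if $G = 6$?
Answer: $7098$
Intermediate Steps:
$\left(121 + G \left(-5\right)\right) 78 = \left(121 + 6 \left(-5\right)\right) 78 = \left(121 - 30\right) 78 = 91 \cdot 78 = 7098$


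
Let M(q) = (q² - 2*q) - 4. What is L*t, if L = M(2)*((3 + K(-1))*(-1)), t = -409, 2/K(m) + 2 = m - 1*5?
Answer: -4499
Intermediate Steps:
K(m) = 2/(-7 + m) (K(m) = 2/(-2 + (m - 1*5)) = 2/(-2 + (m - 5)) = 2/(-2 + (-5 + m)) = 2/(-7 + m))
M(q) = -4 + q² - 2*q
L = 11 (L = (-4 + 2² - 2*2)*((3 + 2/(-7 - 1))*(-1)) = (-4 + 4 - 4)*((3 + 2/(-8))*(-1)) = -4*(3 + 2*(-⅛))*(-1) = -4*(3 - ¼)*(-1) = -11*(-1) = -4*(-11/4) = 11)
L*t = 11*(-409) = -4499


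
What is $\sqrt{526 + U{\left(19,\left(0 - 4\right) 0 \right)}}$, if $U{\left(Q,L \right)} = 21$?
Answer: $\sqrt{547} \approx 23.388$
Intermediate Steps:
$\sqrt{526 + U{\left(19,\left(0 - 4\right) 0 \right)}} = \sqrt{526 + 21} = \sqrt{547}$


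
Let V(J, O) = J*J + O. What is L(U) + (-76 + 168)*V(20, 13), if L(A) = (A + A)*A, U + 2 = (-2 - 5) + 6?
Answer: 38014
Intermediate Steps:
U = -3 (U = -2 + ((-2 - 5) + 6) = -2 + (-7 + 6) = -2 - 1 = -3)
V(J, O) = O + J**2 (V(J, O) = J**2 + O = O + J**2)
L(A) = 2*A**2 (L(A) = (2*A)*A = 2*A**2)
L(U) + (-76 + 168)*V(20, 13) = 2*(-3)**2 + (-76 + 168)*(13 + 20**2) = 2*9 + 92*(13 + 400) = 18 + 92*413 = 18 + 37996 = 38014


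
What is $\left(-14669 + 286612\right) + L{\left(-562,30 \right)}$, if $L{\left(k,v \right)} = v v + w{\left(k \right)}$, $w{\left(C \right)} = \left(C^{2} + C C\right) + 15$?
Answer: $904546$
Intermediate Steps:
$w{\left(C \right)} = 15 + 2 C^{2}$ ($w{\left(C \right)} = \left(C^{2} + C^{2}\right) + 15 = 2 C^{2} + 15 = 15 + 2 C^{2}$)
$L{\left(k,v \right)} = 15 + v^{2} + 2 k^{2}$ ($L{\left(k,v \right)} = v v + \left(15 + 2 k^{2}\right) = v^{2} + \left(15 + 2 k^{2}\right) = 15 + v^{2} + 2 k^{2}$)
$\left(-14669 + 286612\right) + L{\left(-562,30 \right)} = \left(-14669 + 286612\right) + \left(15 + 30^{2} + 2 \left(-562\right)^{2}\right) = 271943 + \left(15 + 900 + 2 \cdot 315844\right) = 271943 + \left(15 + 900 + 631688\right) = 271943 + 632603 = 904546$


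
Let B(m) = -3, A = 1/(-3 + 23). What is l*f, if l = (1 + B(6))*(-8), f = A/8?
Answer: ⅒ ≈ 0.10000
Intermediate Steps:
A = 1/20 ≈ 0.050000
f = 1/160 (f = (1/20)/8 = (1/20)*(⅛) = 1/160 ≈ 0.0062500)
l = 16 (l = (1 - 3)*(-8) = -2*(-8) = 16)
l*f = 16*(1/160) = ⅒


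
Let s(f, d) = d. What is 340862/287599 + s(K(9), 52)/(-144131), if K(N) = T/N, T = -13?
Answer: 3777986598/3188610113 ≈ 1.1848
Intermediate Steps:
K(N) = -13/N
340862/287599 + s(K(9), 52)/(-144131) = 340862/287599 + 52/(-144131) = 340862*(1/287599) + 52*(-1/144131) = 340862/287599 - 4/11087 = 3777986598/3188610113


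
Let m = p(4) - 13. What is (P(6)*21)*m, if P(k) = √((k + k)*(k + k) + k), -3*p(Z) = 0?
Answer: -1365*√6 ≈ -3343.6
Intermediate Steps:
p(Z) = 0 (p(Z) = -⅓*0 = 0)
m = -13 (m = 0 - 13 = -13)
P(k) = √(k + 4*k²) (P(k) = √((2*k)*(2*k) + k) = √(4*k² + k) = √(k + 4*k²))
(P(6)*21)*m = (√(6*(1 + 4*6))*21)*(-13) = (√(6*(1 + 24))*21)*(-13) = (√(6*25)*21)*(-13) = (√150*21)*(-13) = ((5*√6)*21)*(-13) = (105*√6)*(-13) = -1365*√6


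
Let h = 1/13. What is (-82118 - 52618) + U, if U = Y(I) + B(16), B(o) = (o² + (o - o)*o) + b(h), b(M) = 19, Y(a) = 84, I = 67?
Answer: -134377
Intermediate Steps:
h = 1/13 ≈ 0.076923
B(o) = 19 + o² (B(o) = (o² + (o - o)*o) + 19 = (o² + 0*o) + 19 = (o² + 0) + 19 = o² + 19 = 19 + o²)
U = 359 (U = 84 + (19 + 16²) = 84 + (19 + 256) = 84 + 275 = 359)
(-82118 - 52618) + U = (-82118 - 52618) + 359 = -134736 + 359 = -134377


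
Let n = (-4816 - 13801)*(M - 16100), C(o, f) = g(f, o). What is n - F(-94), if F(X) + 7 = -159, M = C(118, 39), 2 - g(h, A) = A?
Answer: 301893438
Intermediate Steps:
g(h, A) = 2 - A
C(o, f) = 2 - o
M = -116 (M = 2 - 1*118 = 2 - 118 = -116)
F(X) = -166 (F(X) = -7 - 159 = -166)
n = 301893272 (n = (-4816 - 13801)*(-116 - 16100) = -18617*(-16216) = 301893272)
n - F(-94) = 301893272 - 1*(-166) = 301893272 + 166 = 301893438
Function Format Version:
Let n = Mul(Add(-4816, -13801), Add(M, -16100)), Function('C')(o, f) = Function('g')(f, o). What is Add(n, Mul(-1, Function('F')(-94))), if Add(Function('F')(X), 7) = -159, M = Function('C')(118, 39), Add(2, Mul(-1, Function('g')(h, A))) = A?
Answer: 301893438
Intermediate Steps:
Function('g')(h, A) = Add(2, Mul(-1, A))
Function('C')(o, f) = Add(2, Mul(-1, o))
M = -116 (M = Add(2, Mul(-1, 118)) = Add(2, -118) = -116)
Function('F')(X) = -166 (Function('F')(X) = Add(-7, -159) = -166)
n = 301893272 (n = Mul(Add(-4816, -13801), Add(-116, -16100)) = Mul(-18617, -16216) = 301893272)
Add(n, Mul(-1, Function('F')(-94))) = Add(301893272, Mul(-1, -166)) = Add(301893272, 166) = 301893438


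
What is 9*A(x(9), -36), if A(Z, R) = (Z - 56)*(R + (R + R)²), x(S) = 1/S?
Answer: -2589444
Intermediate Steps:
A(Z, R) = (-56 + Z)*(R + 4*R²) (A(Z, R) = (-56 + Z)*(R + (2*R)²) = (-56 + Z)*(R + 4*R²))
9*A(x(9), -36) = 9*(-36*(-56 + 1/9 - 224*(-36) + 4*(-36)/9)) = 9*(-36*(-56 + ⅑ + 8064 + 4*(-36)*(⅑))) = 9*(-36*(-56 + ⅑ + 8064 - 16)) = 9*(-36*71929/9) = 9*(-287716) = -2589444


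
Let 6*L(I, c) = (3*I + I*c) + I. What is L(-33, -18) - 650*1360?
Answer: -883923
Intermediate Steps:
L(I, c) = 2*I/3 + I*c/6 (L(I, c) = ((3*I + I*c) + I)/6 = (4*I + I*c)/6 = 2*I/3 + I*c/6)
L(-33, -18) - 650*1360 = (⅙)*(-33)*(4 - 18) - 650*1360 = (⅙)*(-33)*(-14) - 884000 = 77 - 884000 = -883923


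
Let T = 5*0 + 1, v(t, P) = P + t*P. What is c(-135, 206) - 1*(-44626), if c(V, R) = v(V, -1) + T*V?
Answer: 44625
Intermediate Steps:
v(t, P) = P + P*t
T = 1 (T = 0 + 1 = 1)
c(V, R) = -1 (c(V, R) = -(1 + V) + 1*V = (-1 - V) + V = -1)
c(-135, 206) - 1*(-44626) = -1 - 1*(-44626) = -1 + 44626 = 44625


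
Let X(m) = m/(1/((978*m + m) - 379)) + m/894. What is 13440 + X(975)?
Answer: 277231125745/298 ≈ 9.3031e+8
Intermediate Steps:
X(m) = m/894 + m*(-379 + 979*m) (X(m) = m/(1/(979*m - 379)) + m*(1/894) = m/(1/(-379 + 979*m)) + m/894 = m*(-379 + 979*m) + m/894 = m/894 + m*(-379 + 979*m))
13440 + X(975) = 13440 + (1/894)*975*(-338825 + 875226*975) = 13440 + (1/894)*975*(-338825 + 853345350) = 13440 + (1/894)*975*853006525 = 13440 + 277227120625/298 = 277231125745/298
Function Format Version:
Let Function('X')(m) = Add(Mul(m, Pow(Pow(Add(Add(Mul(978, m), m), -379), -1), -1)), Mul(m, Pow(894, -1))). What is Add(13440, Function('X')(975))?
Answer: Rational(277231125745, 298) ≈ 9.3031e+8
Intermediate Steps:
Function('X')(m) = Add(Mul(Rational(1, 894), m), Mul(m, Add(-379, Mul(979, m)))) (Function('X')(m) = Add(Mul(m, Pow(Pow(Add(Mul(979, m), -379), -1), -1)), Mul(m, Rational(1, 894))) = Add(Mul(m, Pow(Pow(Add(-379, Mul(979, m)), -1), -1)), Mul(Rational(1, 894), m)) = Add(Mul(m, Add(-379, Mul(979, m))), Mul(Rational(1, 894), m)) = Add(Mul(Rational(1, 894), m), Mul(m, Add(-379, Mul(979, m)))))
Add(13440, Function('X')(975)) = Add(13440, Mul(Rational(1, 894), 975, Add(-338825, Mul(875226, 975)))) = Add(13440, Mul(Rational(1, 894), 975, Add(-338825, 853345350))) = Add(13440, Mul(Rational(1, 894), 975, 853006525)) = Add(13440, Rational(277227120625, 298)) = Rational(277231125745, 298)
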